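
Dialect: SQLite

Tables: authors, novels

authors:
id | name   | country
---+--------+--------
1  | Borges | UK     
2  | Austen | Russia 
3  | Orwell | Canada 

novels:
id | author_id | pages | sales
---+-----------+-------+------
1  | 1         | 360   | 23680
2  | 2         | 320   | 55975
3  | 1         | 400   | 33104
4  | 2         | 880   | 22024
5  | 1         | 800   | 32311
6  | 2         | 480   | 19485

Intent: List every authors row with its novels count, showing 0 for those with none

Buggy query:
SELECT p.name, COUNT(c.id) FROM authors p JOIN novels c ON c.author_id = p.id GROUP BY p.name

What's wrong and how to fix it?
Bug: An inner join excludes parents with zero children

Fix: Switch to LEFT JOIN to retain unmatched parent rows

Corrected query:
SELECT p.name, COUNT(c.id) FROM authors p LEFT JOIN novels c ON c.author_id = p.id GROUP BY p.name

Result:
name   | COUNT(c.id)
-------+------------
Austen | 3          
Borges | 3          
Orwell | 0          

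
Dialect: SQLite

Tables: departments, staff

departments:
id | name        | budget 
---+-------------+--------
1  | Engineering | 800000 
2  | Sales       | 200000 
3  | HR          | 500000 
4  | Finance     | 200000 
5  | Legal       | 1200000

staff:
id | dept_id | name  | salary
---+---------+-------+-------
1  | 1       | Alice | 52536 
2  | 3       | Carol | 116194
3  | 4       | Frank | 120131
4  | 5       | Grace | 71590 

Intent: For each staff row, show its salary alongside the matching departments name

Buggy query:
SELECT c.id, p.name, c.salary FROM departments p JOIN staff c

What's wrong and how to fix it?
Bug: Missing join condition: each staff row is matched to all departments rows instead of just its own

Fix: Add ON c.dept_id = p.id to the JOIN

Corrected query:
SELECT c.id, p.name, c.salary FROM departments p JOIN staff c ON c.dept_id = p.id

Result:
id | name        | salary
---+-------------+-------
1  | Engineering | 52536 
2  | HR          | 116194
3  | Finance     | 120131
4  | Legal       | 71590 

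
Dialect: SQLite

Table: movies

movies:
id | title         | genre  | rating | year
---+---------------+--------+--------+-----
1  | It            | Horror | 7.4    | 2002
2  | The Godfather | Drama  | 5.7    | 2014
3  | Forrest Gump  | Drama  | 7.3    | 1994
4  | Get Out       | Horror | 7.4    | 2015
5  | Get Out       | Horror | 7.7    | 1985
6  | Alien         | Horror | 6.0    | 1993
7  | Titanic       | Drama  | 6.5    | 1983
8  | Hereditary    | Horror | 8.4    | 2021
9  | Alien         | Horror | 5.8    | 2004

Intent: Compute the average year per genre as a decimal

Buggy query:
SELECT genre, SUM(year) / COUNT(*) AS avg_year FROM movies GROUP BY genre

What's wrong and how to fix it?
Bug: SUM(year) and COUNT(*) are both integers; the division truncates the fractional part

Fix: Cast one side to REAL so the division keeps the fractional part

Corrected query:
SELECT genre, SUM(year) * 1.0 / COUNT(*) AS avg_year FROM movies GROUP BY genre

Result:
genre  | avg_year   
-------+------------
Drama  | 1997       
Horror | 2003.333333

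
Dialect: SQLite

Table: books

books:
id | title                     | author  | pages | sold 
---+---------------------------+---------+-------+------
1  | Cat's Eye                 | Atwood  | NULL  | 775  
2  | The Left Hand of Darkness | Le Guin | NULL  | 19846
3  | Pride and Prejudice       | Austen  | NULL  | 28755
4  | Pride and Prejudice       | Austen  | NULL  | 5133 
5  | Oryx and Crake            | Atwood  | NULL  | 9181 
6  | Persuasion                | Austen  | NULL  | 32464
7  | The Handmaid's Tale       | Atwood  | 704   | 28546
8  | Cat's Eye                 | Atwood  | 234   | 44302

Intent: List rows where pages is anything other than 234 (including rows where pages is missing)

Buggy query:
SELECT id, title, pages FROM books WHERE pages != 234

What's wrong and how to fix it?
Bug: 'pages != 234' is unknown when pages is NULL, so NULL rows are silently excluded

Fix: Add an explicit OR pages IS NULL to include the missing-value rows

Corrected query:
SELECT id, title, pages FROM books WHERE pages != 234 OR pages IS NULL

Result:
id | title                     | pages
---+---------------------------+------
1  | Cat's Eye                 | NULL 
2  | The Left Hand of Darkness | NULL 
3  | Pride and Prejudice       | NULL 
4  | Pride and Prejudice       | NULL 
5  | Oryx and Crake            | NULL 
6  | Persuasion                | NULL 
7  | The Handmaid's Tale       | 704  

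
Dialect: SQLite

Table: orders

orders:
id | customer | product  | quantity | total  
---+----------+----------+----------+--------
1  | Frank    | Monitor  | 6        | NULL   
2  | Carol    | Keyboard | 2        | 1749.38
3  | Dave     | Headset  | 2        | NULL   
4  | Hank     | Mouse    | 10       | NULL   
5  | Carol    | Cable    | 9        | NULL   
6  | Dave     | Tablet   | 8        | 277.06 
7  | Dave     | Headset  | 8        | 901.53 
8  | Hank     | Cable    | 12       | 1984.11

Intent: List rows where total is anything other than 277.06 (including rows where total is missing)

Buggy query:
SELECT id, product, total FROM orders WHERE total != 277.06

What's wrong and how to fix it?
Bug: Inequality against NULL is unknown, not true; rows with NULL are dropped

Fix: Handle NULL separately with IS NULL alongside the inequality

Corrected query:
SELECT id, product, total FROM orders WHERE total != 277.06 OR total IS NULL

Result:
id | product  | total  
---+----------+--------
1  | Monitor  | NULL   
2  | Keyboard | 1749.38
3  | Headset  | NULL   
4  | Mouse    | NULL   
5  | Cable    | NULL   
7  | Headset  | 901.53 
8  | Cable    | 1984.11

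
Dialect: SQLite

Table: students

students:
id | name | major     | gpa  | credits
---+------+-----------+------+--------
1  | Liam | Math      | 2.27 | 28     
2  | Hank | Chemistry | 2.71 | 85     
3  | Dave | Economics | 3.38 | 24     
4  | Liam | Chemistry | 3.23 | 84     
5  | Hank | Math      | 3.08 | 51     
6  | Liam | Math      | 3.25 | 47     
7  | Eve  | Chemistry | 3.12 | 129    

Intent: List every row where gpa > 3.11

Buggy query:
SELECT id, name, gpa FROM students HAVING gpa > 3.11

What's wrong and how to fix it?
Bug: This is a non-aggregate query (no GROUP BY, no aggregates), so in SQLite the HAVING clause is invalid here; a row-level condition belongs in WHERE

Fix: Use WHERE for row-level filtering

Corrected query:
SELECT id, name, gpa FROM students WHERE gpa > 3.11

Result:
id | name | gpa 
---+------+-----
3  | Dave | 3.38
4  | Liam | 3.23
6  | Liam | 3.25
7  | Eve  | 3.12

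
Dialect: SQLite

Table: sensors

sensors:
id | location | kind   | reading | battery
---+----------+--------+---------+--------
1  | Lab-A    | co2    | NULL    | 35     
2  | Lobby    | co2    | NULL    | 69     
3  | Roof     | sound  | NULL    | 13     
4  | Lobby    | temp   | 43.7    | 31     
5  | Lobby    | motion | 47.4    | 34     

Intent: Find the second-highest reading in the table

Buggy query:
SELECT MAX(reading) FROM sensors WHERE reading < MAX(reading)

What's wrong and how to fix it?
Bug: MAX(reading) on the right of the comparison is an aggregate-in-WHERE error

Fix: Compute the overall MAX in a subquery, then take MAX of rows below it

Corrected query:
SELECT MAX(reading) FROM sensors WHERE reading < (SELECT MAX(reading) FROM sensors)

Result:
MAX(reading)
------------
43.7        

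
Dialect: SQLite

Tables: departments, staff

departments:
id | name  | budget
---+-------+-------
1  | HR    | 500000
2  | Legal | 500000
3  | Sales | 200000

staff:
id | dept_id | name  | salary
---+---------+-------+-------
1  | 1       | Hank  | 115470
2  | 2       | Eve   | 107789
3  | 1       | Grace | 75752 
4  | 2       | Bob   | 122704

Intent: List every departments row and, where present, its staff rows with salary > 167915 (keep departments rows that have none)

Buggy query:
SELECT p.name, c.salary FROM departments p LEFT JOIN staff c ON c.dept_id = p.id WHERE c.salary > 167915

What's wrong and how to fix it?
Bug: A WHERE condition on the right-hand table after LEFT JOIN drops unmatched parents

Fix: Move the right-table condition into the ON clause so unmatched parents are kept

Corrected query:
SELECT p.name, c.salary FROM departments p LEFT JOIN staff c ON c.dept_id = p.id AND c.salary > 167915

Result:
name  | salary
------+-------
HR    | NULL  
Legal | NULL  
Sales | NULL  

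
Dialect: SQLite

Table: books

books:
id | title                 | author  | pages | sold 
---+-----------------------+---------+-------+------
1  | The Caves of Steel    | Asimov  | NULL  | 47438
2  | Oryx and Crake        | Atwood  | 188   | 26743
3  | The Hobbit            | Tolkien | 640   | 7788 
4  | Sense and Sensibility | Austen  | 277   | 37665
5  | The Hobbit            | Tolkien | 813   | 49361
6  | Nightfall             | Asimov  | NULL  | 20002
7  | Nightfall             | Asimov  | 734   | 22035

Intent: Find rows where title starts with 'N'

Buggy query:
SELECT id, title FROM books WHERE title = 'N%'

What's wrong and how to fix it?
Bug: '=' compares the literal string including the % character; pattern matching needs LIKE

Fix: Use LIKE for wildcard pattern matching

Corrected query:
SELECT id, title FROM books WHERE title LIKE 'N%'

Result:
id | title    
---+----------
6  | Nightfall
7  | Nightfall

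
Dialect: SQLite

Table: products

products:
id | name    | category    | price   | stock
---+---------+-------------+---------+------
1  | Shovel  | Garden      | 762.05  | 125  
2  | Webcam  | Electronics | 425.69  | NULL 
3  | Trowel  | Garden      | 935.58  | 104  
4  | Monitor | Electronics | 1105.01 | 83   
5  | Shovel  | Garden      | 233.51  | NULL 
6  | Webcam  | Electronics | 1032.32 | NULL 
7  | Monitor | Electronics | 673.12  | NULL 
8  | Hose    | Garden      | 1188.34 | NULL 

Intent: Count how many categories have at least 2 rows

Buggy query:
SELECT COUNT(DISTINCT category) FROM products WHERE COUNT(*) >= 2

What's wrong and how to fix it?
Bug: COUNT(*) cannot appear in WHERE; the per-group count doesn't exist yet

Fix: Group first with HAVING COUNT(*) >= 2, then COUNT the resulting groups

Corrected query:
SELECT COUNT(*) FROM (SELECT category FROM products GROUP BY category HAVING COUNT(*) >= 2)

Result:
COUNT(*)
--------
2       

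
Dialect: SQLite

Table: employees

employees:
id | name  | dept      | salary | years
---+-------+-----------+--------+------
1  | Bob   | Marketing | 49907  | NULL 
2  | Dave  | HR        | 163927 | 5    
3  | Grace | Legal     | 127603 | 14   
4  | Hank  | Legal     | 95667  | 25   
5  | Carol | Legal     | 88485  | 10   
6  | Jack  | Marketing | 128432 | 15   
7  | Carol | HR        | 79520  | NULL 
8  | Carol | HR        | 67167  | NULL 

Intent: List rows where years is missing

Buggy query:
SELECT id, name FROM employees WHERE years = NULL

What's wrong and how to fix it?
Bug: '= NULL' is always unknown in SQL three-valued logic, so no rows match

Fix: Replace '= NULL' with 'IS NULL'

Corrected query:
SELECT id, name FROM employees WHERE years IS NULL

Result:
id | name 
---+------
1  | Bob  
7  | Carol
8  | Carol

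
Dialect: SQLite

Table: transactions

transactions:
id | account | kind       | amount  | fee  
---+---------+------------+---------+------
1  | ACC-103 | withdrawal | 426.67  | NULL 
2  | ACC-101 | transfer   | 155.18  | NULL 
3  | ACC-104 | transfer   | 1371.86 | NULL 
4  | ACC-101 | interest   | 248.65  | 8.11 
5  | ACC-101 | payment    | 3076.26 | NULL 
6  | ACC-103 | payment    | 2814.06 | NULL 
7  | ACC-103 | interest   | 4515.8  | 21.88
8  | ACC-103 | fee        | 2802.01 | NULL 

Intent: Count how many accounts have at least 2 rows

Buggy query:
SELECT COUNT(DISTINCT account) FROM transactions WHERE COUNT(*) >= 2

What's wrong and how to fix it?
Bug: COUNT(*) cannot appear in WHERE; the per-group count doesn't exist yet

Fix: Use a subquery that GROUPs and filters with HAVING, then count its rows

Corrected query:
SELECT COUNT(*) FROM (SELECT account FROM transactions GROUP BY account HAVING COUNT(*) >= 2)

Result:
COUNT(*)
--------
2       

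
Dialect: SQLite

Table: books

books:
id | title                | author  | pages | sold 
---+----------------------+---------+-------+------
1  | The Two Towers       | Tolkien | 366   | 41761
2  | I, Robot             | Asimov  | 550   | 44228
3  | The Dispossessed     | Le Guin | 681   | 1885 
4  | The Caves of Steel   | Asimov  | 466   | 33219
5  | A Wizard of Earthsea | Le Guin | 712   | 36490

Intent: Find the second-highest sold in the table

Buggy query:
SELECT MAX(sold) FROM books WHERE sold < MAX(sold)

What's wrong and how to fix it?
Bug: The inner MAX is an aggregate inside WHERE, which is not allowed

Fix: Compute the overall MAX in a subquery, then take MAX of rows below it

Corrected query:
SELECT MAX(sold) FROM books WHERE sold < (SELECT MAX(sold) FROM books)

Result:
MAX(sold)
---------
41761    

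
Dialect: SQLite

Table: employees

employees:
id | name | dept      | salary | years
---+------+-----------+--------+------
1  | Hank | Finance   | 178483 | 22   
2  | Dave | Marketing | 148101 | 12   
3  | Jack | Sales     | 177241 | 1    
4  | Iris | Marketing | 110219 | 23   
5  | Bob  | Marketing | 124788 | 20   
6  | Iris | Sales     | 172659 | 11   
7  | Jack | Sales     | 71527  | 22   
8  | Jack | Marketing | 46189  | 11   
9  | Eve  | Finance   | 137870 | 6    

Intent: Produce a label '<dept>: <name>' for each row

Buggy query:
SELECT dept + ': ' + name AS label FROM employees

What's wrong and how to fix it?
Bug: '+' is numeric addition; on text columns SQLite converts them to 0 instead of concatenating

Fix: Use the || operator for string concatenation

Corrected query:
SELECT dept || ': ' || name AS label FROM employees

Result:
label          
---------------
Finance: Hank  
Marketing: Dave
Sales: Jack    
Marketing: Iris
Marketing: Bob 
Sales: Iris    
Sales: Jack    
Marketing: Jack
Finance: Eve   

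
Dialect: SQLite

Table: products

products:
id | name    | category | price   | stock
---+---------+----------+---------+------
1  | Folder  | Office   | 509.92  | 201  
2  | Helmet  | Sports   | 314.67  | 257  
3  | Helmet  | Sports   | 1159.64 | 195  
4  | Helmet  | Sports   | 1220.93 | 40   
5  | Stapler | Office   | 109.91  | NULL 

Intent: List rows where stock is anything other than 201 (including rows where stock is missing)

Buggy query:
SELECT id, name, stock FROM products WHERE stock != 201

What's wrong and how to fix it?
Bug: 'stock != 201' is unknown when stock is NULL, so NULL rows are silently excluded

Fix: Add an explicit OR stock IS NULL to include the missing-value rows

Corrected query:
SELECT id, name, stock FROM products WHERE stock != 201 OR stock IS NULL

Result:
id | name    | stock
---+---------+------
2  | Helmet  | 257  
3  | Helmet  | 195  
4  | Helmet  | 40   
5  | Stapler | NULL 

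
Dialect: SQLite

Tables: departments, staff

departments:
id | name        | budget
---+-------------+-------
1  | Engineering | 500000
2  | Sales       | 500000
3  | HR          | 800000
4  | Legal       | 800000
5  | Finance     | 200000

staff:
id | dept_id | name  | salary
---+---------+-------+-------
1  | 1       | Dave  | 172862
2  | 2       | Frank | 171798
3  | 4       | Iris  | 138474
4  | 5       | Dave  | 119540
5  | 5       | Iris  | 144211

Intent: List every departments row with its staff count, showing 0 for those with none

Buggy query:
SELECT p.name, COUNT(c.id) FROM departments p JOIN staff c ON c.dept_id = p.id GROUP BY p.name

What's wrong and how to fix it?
Bug: INNER JOIN drops departments rows that have no matching staff rows

Fix: Switch to LEFT JOIN to retain unmatched parent rows

Corrected query:
SELECT p.name, COUNT(c.id) FROM departments p LEFT JOIN staff c ON c.dept_id = p.id GROUP BY p.name

Result:
name        | COUNT(c.id)
------------+------------
Engineering | 1          
Finance     | 2          
HR          | 0          
Legal       | 1          
Sales       | 1          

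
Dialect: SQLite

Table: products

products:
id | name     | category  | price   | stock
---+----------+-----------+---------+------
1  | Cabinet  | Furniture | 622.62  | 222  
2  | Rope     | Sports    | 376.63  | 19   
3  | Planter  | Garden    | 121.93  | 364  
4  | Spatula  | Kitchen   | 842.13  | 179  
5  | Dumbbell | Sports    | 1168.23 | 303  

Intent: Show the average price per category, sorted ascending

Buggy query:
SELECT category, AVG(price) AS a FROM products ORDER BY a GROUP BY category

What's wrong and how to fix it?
Bug: ORDER BY appears before GROUP BY; SQL clause order requires GROUP BY first

Fix: Move ORDER BY to the end, after GROUP BY

Corrected query:
SELECT category, AVG(price) AS a FROM products GROUP BY category ORDER BY a

Result:
category  | a     
----------+-------
Garden    | 121.93
Furniture | 622.62
Sports    | 772.43
Kitchen   | 842.13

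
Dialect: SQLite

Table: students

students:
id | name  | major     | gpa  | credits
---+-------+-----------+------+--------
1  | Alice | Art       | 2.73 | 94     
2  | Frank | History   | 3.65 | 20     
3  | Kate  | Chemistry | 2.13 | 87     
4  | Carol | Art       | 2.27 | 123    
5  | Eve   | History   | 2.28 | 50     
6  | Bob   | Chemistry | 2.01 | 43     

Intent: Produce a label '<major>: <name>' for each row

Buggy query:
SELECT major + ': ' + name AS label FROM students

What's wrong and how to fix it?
Bug: '+' is numeric addition; on text columns SQLite converts them to 0 instead of concatenating

Fix: Use the || operator for string concatenation

Corrected query:
SELECT major || ': ' || name AS label FROM students

Result:
label          
---------------
Art: Alice     
History: Frank 
Chemistry: Kate
Art: Carol     
History: Eve   
Chemistry: Bob 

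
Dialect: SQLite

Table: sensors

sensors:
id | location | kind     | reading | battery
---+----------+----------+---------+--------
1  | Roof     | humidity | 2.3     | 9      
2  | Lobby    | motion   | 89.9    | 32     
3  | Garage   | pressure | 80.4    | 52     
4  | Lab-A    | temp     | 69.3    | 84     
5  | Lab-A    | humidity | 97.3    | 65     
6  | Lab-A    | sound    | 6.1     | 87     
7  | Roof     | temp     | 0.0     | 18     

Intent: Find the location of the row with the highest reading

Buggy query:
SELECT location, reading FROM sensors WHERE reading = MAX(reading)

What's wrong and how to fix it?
Bug: WHERE is evaluated per row; an aggregate over the whole table isn't defined there

Fix: Wrap MAX in a scalar subquery so WHERE compares against a single value

Corrected query:
SELECT location, reading FROM sensors WHERE reading = (SELECT MAX(reading) FROM sensors)

Result:
location | reading
---------+--------
Lab-A    | 97.3   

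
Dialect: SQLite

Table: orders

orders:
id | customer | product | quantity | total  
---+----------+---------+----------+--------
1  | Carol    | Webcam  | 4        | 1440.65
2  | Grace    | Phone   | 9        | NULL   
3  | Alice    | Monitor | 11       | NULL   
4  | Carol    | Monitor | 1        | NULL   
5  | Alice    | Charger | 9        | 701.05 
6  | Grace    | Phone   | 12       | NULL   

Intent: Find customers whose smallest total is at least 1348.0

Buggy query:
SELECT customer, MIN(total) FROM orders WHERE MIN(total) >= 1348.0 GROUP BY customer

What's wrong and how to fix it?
Bug: MIN() in WHERE is a misuse of aggregate

Fix: Replace WHERE with HAVING after the GROUP BY

Corrected query:
SELECT customer, MIN(total) FROM orders GROUP BY customer HAVING MIN(total) >= 1348.0

Result:
customer | MIN(total)
---------+-----------
Carol    | 1440.65   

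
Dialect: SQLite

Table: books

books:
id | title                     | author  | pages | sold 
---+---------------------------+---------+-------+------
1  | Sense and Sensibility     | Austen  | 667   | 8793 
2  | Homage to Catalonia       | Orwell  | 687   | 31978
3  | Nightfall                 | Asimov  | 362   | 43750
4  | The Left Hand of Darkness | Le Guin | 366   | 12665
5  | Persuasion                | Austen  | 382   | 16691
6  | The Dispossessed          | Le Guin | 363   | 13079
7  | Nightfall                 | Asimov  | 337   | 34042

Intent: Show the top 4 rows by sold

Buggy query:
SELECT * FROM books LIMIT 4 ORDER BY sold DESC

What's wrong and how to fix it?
Bug: LIMIT must come after ORDER BY

Fix: Swap the clauses: ORDER BY first, then LIMIT

Corrected query:
SELECT * FROM books ORDER BY sold DESC LIMIT 4

Result:
id | title               | author | pages | sold 
---+---------------------+--------+-------+------
3  | Nightfall           | Asimov | 362   | 43750
7  | Nightfall           | Asimov | 337   | 34042
2  | Homage to Catalonia | Orwell | 687   | 31978
5  | Persuasion          | Austen | 382   | 16691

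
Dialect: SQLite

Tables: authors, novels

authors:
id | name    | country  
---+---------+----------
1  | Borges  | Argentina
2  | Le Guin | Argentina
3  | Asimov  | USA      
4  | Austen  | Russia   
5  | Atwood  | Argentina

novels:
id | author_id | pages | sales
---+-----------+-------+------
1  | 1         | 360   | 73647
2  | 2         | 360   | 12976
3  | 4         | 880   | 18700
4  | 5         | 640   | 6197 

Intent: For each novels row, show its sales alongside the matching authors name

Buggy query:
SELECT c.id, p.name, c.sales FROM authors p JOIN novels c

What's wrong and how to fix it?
Bug: Missing join condition: each novels row is matched to all authors rows instead of just its own

Fix: Specify the join condition linking the foreign key to the parent id

Corrected query:
SELECT c.id, p.name, c.sales FROM authors p JOIN novels c ON c.author_id = p.id

Result:
id | name    | sales
---+---------+------
1  | Borges  | 73647
2  | Le Guin | 12976
3  | Austen  | 18700
4  | Atwood  | 6197 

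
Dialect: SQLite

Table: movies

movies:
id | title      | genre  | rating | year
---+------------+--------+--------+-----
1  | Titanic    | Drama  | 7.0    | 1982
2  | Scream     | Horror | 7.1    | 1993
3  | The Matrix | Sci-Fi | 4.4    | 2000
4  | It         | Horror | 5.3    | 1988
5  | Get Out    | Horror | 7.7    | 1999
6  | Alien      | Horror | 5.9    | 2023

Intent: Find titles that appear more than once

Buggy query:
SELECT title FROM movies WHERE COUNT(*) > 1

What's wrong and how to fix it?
Bug: COUNT(*) is an aggregate and cannot be used in WHERE

Fix: GROUP BY title, then filter groups with HAVING COUNT(*) > 1

Corrected query:
SELECT title FROM movies GROUP BY title HAVING COUNT(*) > 1

Result:
(no rows)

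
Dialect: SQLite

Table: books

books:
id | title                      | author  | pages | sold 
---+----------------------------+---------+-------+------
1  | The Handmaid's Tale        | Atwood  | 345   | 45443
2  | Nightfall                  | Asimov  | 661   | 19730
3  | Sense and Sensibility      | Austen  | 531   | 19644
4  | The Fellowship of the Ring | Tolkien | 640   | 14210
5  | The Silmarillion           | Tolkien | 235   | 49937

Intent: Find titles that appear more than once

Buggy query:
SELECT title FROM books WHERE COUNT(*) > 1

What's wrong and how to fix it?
Bug: WHERE can't reference COUNT(*); aggregates are computed after WHERE

Fix: GROUP BY title, then filter groups with HAVING COUNT(*) > 1

Corrected query:
SELECT title FROM books GROUP BY title HAVING COUNT(*) > 1

Result:
(no rows)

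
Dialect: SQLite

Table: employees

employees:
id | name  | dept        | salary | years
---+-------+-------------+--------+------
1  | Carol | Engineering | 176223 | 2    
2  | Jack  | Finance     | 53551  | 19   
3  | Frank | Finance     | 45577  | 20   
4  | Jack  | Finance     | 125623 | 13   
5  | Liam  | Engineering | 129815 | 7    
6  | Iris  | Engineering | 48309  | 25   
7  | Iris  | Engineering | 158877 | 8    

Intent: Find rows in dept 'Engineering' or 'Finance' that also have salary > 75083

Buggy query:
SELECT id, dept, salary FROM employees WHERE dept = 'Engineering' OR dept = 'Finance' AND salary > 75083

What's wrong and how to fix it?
Bug: AND binds tighter than OR, so this parses as dept = 'Engineering' OR (dept = 'Finance' AND salary > 75083)

Fix: Group the OR with parentheses (or use IN), then AND the threshold

Corrected query:
SELECT id, dept, salary FROM employees WHERE (dept = 'Engineering' OR dept = 'Finance') AND salary > 75083

Result:
id | dept        | salary
---+-------------+-------
1  | Engineering | 176223
4  | Finance     | 125623
5  | Engineering | 129815
7  | Engineering | 158877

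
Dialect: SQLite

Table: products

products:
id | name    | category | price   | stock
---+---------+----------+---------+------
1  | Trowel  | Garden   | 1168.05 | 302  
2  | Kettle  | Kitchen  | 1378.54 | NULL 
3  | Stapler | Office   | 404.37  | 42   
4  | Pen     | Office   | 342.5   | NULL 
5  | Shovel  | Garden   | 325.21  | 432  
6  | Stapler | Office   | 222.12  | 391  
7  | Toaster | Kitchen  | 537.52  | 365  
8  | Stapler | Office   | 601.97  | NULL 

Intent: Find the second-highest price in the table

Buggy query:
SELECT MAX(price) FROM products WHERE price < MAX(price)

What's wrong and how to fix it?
Bug: The inner MAX is an aggregate inside WHERE, which is not allowed

Fix: Compute the overall MAX in a subquery, then take MAX of rows below it

Corrected query:
SELECT MAX(price) FROM products WHERE price < (SELECT MAX(price) FROM products)

Result:
MAX(price)
----------
1168.05   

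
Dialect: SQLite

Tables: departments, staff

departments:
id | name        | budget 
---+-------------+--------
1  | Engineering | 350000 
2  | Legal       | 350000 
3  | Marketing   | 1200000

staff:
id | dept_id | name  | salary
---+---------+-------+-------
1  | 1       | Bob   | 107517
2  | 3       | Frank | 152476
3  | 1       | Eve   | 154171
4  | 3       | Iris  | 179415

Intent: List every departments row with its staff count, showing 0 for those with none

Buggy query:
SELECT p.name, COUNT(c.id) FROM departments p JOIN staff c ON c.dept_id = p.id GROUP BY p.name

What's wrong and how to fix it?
Bug: An inner join excludes parents with zero children

Fix: Switch to LEFT JOIN to retain unmatched parent rows

Corrected query:
SELECT p.name, COUNT(c.id) FROM departments p LEFT JOIN staff c ON c.dept_id = p.id GROUP BY p.name

Result:
name        | COUNT(c.id)
------------+------------
Engineering | 2          
Legal       | 0          
Marketing   | 2          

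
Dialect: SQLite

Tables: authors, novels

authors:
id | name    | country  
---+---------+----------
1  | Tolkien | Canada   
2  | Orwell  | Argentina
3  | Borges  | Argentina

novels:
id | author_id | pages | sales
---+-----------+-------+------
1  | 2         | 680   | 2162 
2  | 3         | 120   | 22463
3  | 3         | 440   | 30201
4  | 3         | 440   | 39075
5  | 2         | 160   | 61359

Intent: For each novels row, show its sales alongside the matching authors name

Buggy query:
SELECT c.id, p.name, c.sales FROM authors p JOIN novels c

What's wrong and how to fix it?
Bug: Missing join condition: each novels row is matched to all authors rows instead of just its own

Fix: Specify the join condition linking the foreign key to the parent id

Corrected query:
SELECT c.id, p.name, c.sales FROM authors p JOIN novels c ON c.author_id = p.id

Result:
id | name   | sales
---+--------+------
1  | Orwell | 2162 
2  | Borges | 22463
3  | Borges | 30201
4  | Borges | 39075
5  | Orwell | 61359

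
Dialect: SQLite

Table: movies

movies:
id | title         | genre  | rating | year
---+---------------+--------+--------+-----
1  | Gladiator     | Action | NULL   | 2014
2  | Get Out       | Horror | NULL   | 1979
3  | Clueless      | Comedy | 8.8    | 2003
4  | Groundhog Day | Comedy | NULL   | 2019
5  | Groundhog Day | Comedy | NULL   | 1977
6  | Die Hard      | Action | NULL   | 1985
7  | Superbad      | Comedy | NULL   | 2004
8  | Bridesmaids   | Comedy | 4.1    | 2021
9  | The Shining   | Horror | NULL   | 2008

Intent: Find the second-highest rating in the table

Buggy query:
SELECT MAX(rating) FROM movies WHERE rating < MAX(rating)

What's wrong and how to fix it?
Bug: The inner MAX is an aggregate inside WHERE, which is not allowed

Fix: Compute the overall MAX in a subquery, then take MAX of rows below it

Corrected query:
SELECT MAX(rating) FROM movies WHERE rating < (SELECT MAX(rating) FROM movies)

Result:
MAX(rating)
-----------
4.1        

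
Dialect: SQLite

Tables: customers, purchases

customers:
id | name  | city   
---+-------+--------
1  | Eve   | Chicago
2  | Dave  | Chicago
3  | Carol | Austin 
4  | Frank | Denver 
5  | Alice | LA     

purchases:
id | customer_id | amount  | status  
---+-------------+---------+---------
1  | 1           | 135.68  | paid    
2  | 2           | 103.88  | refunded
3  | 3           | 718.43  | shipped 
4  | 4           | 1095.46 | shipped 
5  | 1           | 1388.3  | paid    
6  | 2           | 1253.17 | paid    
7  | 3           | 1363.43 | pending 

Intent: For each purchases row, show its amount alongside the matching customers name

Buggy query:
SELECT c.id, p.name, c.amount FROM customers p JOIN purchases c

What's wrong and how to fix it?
Bug: Missing join condition: each purchases row is matched to all customers rows instead of just its own

Fix: Specify the join condition linking the foreign key to the parent id

Corrected query:
SELECT c.id, p.name, c.amount FROM customers p JOIN purchases c ON c.customer_id = p.id

Result:
id | name  | amount 
---+-------+--------
1  | Eve   | 135.68 
2  | Dave  | 103.88 
3  | Carol | 718.43 
4  | Frank | 1095.46
5  | Eve   | 1388.3 
6  | Dave  | 1253.17
7  | Carol | 1363.43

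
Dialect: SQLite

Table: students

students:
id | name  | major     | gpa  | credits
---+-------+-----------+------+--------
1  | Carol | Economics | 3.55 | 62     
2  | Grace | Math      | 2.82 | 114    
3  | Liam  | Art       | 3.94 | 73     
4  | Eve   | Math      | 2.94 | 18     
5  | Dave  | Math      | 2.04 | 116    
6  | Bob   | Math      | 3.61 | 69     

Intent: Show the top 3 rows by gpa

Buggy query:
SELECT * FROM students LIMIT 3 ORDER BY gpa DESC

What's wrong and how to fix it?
Bug: ORDER BY cannot follow LIMIT; LIMIT is the final clause

Fix: Swap the clauses: ORDER BY first, then LIMIT

Corrected query:
SELECT * FROM students ORDER BY gpa DESC LIMIT 3

Result:
id | name  | major     | gpa  | credits
---+-------+-----------+------+--------
3  | Liam  | Art       | 3.94 | 73     
6  | Bob   | Math      | 3.61 | 69     
1  | Carol | Economics | 3.55 | 62     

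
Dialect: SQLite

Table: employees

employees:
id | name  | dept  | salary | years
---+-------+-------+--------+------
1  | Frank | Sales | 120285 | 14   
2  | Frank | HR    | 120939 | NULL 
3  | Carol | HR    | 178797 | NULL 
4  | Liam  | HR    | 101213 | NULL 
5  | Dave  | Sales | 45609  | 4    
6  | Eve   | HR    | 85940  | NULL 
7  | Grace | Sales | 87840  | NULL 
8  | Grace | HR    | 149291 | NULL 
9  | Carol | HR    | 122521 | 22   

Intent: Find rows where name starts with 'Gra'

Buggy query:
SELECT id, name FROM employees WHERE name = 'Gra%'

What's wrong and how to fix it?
Bug: '=' compares the literal string including the % character; pattern matching needs LIKE

Fix: Use LIKE for wildcard pattern matching

Corrected query:
SELECT id, name FROM employees WHERE name LIKE 'Gra%'

Result:
id | name 
---+------
7  | Grace
8  | Grace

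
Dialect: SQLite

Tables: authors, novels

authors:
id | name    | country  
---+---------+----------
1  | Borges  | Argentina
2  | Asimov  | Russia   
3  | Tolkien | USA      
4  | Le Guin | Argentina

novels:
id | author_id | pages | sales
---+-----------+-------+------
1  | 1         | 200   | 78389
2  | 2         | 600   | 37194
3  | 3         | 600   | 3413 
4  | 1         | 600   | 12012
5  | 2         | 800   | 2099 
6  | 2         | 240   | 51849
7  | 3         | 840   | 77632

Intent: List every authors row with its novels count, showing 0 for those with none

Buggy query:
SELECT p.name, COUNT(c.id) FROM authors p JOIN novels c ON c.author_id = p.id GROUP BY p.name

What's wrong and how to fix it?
Bug: INNER JOIN drops authors rows that have no matching novels rows

Fix: Use LEFT JOIN so parents without children still appear (COUNT(c.id) gives 0)

Corrected query:
SELECT p.name, COUNT(c.id) FROM authors p LEFT JOIN novels c ON c.author_id = p.id GROUP BY p.name

Result:
name    | COUNT(c.id)
--------+------------
Asimov  | 3          
Borges  | 2          
Le Guin | 0          
Tolkien | 2          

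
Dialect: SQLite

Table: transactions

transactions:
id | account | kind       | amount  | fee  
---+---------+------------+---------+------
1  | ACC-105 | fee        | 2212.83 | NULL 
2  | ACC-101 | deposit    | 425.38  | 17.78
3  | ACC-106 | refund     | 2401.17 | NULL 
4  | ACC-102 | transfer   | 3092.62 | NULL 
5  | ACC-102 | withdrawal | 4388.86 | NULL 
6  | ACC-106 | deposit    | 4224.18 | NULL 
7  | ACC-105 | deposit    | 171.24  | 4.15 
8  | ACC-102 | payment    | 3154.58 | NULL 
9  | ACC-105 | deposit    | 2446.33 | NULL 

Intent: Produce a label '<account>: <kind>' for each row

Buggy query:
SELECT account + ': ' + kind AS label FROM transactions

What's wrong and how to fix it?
Bug: SQLite uses || for string concatenation; + coerces text to numbers (yielding 0)

Fix: Replace + with || to concatenate text

Corrected query:
SELECT account || ': ' || kind AS label FROM transactions

Result:
label              
-------------------
ACC-105: fee       
ACC-101: deposit   
ACC-106: refund    
ACC-102: transfer  
ACC-102: withdrawal
ACC-106: deposit   
ACC-105: deposit   
ACC-102: payment   
ACC-105: deposit   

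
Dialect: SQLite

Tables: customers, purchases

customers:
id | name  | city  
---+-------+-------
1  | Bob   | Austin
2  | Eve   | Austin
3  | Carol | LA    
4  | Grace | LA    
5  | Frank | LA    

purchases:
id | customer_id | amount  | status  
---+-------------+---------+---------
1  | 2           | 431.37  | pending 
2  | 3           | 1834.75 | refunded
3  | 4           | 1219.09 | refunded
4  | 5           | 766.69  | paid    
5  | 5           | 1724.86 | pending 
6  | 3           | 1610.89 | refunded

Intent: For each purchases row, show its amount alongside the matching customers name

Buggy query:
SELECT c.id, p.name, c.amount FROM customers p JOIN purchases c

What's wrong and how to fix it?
Bug: Missing join condition: each purchases row is matched to all customers rows instead of just its own

Fix: Specify the join condition linking the foreign key to the parent id

Corrected query:
SELECT c.id, p.name, c.amount FROM customers p JOIN purchases c ON c.customer_id = p.id

Result:
id | name  | amount 
---+-------+--------
1  | Eve   | 431.37 
2  | Carol | 1834.75
3  | Grace | 1219.09
4  | Frank | 766.69 
5  | Frank | 1724.86
6  | Carol | 1610.89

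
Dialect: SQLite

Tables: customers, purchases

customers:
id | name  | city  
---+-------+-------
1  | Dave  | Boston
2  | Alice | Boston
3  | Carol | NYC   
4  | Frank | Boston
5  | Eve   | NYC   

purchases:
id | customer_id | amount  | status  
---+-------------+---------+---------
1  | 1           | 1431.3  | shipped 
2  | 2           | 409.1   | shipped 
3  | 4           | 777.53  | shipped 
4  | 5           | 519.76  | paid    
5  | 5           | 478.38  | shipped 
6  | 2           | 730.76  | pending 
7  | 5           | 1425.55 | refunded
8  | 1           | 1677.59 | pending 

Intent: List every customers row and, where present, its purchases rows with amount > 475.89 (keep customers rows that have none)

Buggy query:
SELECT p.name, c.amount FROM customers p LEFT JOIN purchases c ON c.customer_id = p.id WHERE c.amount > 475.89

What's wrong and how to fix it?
Bug: A WHERE condition on the right-hand table after LEFT JOIN drops unmatched parents

Fix: Put 'c.amount > 475.89' in the JOIN's ON clause instead of WHERE

Corrected query:
SELECT p.name, c.amount FROM customers p LEFT JOIN purchases c ON c.customer_id = p.id AND c.amount > 475.89

Result:
name  | amount 
------+--------
Dave  | 1431.3 
Dave  | 1677.59
Alice | 730.76 
Carol | NULL   
Frank | 777.53 
Eve   | 478.38 
Eve   | 519.76 
Eve   | 1425.55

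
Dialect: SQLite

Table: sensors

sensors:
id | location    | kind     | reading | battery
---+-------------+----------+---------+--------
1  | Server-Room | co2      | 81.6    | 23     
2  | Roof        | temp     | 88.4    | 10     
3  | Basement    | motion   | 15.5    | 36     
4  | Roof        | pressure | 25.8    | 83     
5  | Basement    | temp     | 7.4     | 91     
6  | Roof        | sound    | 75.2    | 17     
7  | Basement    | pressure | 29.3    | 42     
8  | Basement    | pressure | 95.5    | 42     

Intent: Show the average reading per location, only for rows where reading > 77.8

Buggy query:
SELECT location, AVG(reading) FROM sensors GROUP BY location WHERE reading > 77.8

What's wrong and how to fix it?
Bug: Row-level WHERE must come before GROUP BY in the clause order

Fix: Move the WHERE clause before GROUP BY

Corrected query:
SELECT location, AVG(reading) FROM sensors WHERE reading > 77.8 GROUP BY location

Result:
location    | AVG(reading)
------------+-------------
Basement    | 95.5        
Roof        | 88.4        
Server-Room | 81.6        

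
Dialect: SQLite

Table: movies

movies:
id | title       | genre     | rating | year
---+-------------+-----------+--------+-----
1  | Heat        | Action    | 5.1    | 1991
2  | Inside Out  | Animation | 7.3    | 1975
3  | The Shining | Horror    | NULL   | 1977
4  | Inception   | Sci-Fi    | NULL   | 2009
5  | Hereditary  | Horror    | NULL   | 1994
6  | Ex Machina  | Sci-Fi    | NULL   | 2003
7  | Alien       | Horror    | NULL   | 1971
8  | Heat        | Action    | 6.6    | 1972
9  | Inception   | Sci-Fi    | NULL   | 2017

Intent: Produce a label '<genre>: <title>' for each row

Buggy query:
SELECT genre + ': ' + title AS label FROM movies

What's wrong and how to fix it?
Bug: '+' is numeric addition; on text columns SQLite converts them to 0 instead of concatenating

Fix: Replace + with || to concatenate text

Corrected query:
SELECT genre || ': ' || title AS label FROM movies

Result:
label                
---------------------
Action: Heat         
Animation: Inside Out
Horror: The Shining  
Sci-Fi: Inception    
Horror: Hereditary   
Sci-Fi: Ex Machina   
Horror: Alien        
Action: Heat         
Sci-Fi: Inception    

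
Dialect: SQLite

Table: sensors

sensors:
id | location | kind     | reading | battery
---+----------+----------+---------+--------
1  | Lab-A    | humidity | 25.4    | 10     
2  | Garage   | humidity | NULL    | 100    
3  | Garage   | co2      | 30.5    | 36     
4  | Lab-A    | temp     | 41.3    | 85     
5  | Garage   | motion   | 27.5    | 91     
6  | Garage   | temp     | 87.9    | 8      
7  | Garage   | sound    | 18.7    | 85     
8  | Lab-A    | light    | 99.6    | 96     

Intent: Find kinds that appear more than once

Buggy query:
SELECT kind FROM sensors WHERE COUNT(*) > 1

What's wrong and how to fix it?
Bug: COUNT(*) is an aggregate and cannot be used in WHERE

Fix: GROUP BY kind, then filter groups with HAVING COUNT(*) > 1

Corrected query:
SELECT kind FROM sensors GROUP BY kind HAVING COUNT(*) > 1

Result:
kind    
--------
humidity
temp    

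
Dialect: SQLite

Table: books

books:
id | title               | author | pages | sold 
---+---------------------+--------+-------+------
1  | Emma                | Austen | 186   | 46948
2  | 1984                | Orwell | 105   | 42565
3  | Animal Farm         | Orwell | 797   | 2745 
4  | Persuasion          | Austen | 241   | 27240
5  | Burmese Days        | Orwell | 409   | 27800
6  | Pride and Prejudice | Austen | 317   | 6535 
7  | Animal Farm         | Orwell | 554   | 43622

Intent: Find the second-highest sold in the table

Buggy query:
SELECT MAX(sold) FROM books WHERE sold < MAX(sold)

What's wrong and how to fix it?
Bug: The inner MAX is an aggregate inside WHERE, which is not allowed

Fix: Put the inner MAX in a scalar subquery

Corrected query:
SELECT MAX(sold) FROM books WHERE sold < (SELECT MAX(sold) FROM books)

Result:
MAX(sold)
---------
43622    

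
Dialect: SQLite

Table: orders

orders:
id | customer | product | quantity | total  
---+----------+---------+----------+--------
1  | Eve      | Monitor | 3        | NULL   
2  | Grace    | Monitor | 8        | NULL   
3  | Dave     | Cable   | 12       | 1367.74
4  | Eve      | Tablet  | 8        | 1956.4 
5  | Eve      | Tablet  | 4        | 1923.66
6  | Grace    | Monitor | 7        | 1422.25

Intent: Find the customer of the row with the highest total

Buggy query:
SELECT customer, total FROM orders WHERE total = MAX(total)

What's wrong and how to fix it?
Bug: MAX(total) is an aggregate and cannot be used directly in WHERE

Fix: Use a subquery: WHERE total = (SELECT MAX(total) FROM orders)

Corrected query:
SELECT customer, total FROM orders WHERE total = (SELECT MAX(total) FROM orders)

Result:
customer | total 
---------+-------
Eve      | 1956.4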